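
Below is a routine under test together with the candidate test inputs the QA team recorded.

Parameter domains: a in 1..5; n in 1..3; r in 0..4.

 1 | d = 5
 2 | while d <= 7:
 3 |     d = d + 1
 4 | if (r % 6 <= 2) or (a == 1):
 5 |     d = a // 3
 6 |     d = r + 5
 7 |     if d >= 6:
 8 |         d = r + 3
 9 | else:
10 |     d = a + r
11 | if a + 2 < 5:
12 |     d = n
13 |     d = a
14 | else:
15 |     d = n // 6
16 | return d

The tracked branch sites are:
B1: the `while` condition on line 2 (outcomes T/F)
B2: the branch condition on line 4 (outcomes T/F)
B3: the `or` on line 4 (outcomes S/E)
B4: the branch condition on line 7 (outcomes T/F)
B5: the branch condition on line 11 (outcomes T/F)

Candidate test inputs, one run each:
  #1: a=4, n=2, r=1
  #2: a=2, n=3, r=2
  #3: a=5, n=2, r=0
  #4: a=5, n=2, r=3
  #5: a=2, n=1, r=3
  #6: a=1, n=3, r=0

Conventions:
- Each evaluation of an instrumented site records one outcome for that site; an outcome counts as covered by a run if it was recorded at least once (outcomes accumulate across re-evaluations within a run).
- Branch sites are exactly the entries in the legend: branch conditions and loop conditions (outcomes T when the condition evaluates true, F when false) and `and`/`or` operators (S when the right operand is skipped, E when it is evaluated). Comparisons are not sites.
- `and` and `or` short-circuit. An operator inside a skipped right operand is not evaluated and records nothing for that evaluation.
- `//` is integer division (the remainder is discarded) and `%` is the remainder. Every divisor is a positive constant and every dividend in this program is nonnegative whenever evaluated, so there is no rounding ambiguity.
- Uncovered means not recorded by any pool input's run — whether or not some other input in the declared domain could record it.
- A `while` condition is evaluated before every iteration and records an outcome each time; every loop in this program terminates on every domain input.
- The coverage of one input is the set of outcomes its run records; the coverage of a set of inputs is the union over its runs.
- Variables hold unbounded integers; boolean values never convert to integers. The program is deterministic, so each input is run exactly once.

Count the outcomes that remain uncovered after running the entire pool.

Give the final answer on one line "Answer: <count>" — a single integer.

run #1 (a=4, n=2, r=1) runs B1->T, B1->T, B1->T, B1->F, B3->S, B2->T, B4->T, B5->F; records B1=T, B1=F, B2=T, B3=S, B4=T, B5=F
run #2 (a=2, n=3, r=2) runs B1->T, B1->T, B1->T, B1->F, B3->S, B2->T, B4->T, B5->T; records B1=T, B1=F, B2=T, B3=S, B4=T, B5=T
run #3 (a=5, n=2, r=0) runs B1->T, B1->T, B1->T, B1->F, B3->S, B2->T, B4->F, B5->F; records B1=T, B1=F, B2=T, B3=S, B4=F, B5=F
run #4 (a=5, n=2, r=3) runs B1->T, B1->T, B1->T, B1->F, B3->E, B2->F, B5->F; records B1=T, B1=F, B2=F, B3=E, B5=F
run #5 (a=2, n=1, r=3) runs B1->T, B1->T, B1->T, B1->F, B3->E, B2->F, B5->T; records B1=T, B1=F, B2=F, B3=E, B5=T
run #6 (a=1, n=3, r=0) runs B1->T, B1->T, B1->T, B1->F, B3->S, B2->T, B4->F, B5->T; records B1=T, B1=F, B2=T, B3=S, B4=F, B5=T
union over the pool: B1=T, B1=F, B2=T, B2=F, B3=S, B3=E, B4=T, B4=F, B5=T, B5=F
uncovered (0 of 10): none

Answer: 0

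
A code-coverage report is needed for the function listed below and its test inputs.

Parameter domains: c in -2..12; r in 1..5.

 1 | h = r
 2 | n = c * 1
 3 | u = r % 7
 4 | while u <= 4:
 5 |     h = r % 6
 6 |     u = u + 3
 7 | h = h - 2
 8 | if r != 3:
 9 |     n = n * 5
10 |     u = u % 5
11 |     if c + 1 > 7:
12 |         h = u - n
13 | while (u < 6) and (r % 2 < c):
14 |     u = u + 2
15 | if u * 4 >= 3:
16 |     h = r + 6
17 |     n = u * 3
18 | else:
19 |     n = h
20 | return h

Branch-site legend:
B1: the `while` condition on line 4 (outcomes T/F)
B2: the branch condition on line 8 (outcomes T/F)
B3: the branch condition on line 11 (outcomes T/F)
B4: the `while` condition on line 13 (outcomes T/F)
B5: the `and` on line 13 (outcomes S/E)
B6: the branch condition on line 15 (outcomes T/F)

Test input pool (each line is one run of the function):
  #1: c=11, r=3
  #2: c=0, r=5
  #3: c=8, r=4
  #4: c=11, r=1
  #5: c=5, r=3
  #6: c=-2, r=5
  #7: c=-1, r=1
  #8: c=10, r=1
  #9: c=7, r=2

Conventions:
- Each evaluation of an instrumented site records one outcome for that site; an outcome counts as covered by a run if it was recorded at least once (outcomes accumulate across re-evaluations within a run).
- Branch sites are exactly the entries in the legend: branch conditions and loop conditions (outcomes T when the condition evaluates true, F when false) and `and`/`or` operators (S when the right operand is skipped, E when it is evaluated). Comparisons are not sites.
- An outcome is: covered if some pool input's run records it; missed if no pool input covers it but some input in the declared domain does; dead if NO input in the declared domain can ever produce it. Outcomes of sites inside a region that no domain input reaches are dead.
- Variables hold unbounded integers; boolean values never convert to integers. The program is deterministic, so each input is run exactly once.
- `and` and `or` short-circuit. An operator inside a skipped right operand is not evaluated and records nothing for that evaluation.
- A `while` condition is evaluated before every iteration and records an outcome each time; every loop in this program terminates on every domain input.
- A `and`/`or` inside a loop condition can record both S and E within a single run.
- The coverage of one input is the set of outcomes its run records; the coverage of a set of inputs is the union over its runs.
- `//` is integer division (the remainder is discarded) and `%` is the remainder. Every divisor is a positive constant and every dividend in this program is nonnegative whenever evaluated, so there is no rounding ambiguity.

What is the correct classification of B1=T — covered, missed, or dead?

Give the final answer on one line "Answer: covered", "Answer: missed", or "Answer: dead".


B1=T is recorded by pool input(s) 1, 3, 4, 5, 7, 8, 9 -> covered
Answer: covered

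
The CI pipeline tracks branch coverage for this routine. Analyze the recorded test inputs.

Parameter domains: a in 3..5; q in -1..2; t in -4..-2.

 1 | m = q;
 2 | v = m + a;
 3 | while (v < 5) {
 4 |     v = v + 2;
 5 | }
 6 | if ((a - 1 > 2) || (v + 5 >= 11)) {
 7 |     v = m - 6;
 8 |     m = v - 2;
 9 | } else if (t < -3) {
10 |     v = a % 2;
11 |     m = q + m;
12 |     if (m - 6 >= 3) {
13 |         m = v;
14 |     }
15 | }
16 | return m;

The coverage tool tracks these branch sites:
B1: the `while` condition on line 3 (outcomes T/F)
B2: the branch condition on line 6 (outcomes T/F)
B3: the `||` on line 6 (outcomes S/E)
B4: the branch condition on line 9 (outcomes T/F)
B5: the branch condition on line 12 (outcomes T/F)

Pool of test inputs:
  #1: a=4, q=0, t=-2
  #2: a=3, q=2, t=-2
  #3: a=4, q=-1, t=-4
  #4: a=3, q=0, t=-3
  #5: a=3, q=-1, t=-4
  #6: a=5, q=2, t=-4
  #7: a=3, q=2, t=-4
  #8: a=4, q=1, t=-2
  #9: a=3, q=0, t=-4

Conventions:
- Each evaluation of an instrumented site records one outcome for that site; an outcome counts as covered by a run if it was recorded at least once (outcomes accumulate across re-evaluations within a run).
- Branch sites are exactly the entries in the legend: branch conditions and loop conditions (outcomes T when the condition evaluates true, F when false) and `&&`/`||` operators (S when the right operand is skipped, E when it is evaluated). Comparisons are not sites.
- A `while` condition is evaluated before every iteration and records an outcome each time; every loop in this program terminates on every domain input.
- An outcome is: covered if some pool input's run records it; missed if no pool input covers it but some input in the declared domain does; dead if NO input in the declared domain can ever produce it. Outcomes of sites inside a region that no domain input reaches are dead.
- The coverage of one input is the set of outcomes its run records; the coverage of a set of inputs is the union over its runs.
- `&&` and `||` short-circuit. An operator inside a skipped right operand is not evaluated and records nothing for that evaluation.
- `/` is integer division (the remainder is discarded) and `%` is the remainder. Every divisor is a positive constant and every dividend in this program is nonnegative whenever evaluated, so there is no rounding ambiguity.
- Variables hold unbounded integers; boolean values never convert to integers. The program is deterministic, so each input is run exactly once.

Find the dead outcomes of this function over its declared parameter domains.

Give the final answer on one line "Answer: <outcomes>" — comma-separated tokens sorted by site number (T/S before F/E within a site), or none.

exhaustive pass over the 36-input domain:
  B5=T: never recorded by any domain input -> dead
  reachable outcomes have witnesses, e.g. B1=T (e.g. a=3, q=-1, t=-4), B1=F (e.g. a=3, q=-1, t=-4), B2=T (e.g. a=3, q=-1, t=-4), B2=F (e.g. a=3, q=0, t=-4)

Answer: B5=T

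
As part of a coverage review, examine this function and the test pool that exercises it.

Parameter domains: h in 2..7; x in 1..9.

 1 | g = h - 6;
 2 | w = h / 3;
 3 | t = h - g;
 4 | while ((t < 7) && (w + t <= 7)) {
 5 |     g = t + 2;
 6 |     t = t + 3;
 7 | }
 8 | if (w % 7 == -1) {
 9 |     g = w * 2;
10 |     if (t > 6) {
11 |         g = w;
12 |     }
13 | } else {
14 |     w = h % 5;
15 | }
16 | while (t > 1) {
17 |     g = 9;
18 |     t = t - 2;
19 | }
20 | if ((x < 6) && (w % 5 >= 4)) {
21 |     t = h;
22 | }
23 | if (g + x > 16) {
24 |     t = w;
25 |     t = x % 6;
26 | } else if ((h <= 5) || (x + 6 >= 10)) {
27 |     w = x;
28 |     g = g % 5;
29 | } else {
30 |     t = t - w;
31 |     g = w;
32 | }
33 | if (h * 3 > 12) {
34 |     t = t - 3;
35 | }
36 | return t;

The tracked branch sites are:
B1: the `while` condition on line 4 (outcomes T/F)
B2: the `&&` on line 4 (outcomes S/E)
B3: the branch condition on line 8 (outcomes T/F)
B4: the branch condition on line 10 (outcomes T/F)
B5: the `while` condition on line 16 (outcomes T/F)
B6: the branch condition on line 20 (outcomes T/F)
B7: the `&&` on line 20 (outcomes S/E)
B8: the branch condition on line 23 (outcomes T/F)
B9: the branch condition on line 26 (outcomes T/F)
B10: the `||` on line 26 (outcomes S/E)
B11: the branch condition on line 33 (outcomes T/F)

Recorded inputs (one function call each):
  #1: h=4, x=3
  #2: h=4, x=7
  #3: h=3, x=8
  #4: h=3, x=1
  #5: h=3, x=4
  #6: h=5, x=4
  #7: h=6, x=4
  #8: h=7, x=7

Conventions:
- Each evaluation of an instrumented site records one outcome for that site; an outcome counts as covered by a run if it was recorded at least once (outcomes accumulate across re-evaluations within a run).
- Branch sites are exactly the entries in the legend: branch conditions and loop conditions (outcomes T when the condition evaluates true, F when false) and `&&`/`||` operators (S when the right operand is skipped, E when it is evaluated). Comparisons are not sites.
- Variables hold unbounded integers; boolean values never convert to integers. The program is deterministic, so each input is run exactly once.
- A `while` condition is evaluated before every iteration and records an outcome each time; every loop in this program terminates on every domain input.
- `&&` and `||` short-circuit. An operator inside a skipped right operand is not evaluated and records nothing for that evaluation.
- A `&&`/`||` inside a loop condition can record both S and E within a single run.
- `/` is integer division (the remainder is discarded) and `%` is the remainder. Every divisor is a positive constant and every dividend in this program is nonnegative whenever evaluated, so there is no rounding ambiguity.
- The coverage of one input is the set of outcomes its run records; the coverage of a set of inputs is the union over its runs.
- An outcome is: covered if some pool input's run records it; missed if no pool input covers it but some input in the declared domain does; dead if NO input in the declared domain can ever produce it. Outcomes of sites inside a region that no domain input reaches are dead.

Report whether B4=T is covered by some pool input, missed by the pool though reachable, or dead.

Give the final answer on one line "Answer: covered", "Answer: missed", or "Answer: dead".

no pool input records B4=T
checking all 54 inputs in the declared domain: B4=T is never recorded -> dead

Answer: dead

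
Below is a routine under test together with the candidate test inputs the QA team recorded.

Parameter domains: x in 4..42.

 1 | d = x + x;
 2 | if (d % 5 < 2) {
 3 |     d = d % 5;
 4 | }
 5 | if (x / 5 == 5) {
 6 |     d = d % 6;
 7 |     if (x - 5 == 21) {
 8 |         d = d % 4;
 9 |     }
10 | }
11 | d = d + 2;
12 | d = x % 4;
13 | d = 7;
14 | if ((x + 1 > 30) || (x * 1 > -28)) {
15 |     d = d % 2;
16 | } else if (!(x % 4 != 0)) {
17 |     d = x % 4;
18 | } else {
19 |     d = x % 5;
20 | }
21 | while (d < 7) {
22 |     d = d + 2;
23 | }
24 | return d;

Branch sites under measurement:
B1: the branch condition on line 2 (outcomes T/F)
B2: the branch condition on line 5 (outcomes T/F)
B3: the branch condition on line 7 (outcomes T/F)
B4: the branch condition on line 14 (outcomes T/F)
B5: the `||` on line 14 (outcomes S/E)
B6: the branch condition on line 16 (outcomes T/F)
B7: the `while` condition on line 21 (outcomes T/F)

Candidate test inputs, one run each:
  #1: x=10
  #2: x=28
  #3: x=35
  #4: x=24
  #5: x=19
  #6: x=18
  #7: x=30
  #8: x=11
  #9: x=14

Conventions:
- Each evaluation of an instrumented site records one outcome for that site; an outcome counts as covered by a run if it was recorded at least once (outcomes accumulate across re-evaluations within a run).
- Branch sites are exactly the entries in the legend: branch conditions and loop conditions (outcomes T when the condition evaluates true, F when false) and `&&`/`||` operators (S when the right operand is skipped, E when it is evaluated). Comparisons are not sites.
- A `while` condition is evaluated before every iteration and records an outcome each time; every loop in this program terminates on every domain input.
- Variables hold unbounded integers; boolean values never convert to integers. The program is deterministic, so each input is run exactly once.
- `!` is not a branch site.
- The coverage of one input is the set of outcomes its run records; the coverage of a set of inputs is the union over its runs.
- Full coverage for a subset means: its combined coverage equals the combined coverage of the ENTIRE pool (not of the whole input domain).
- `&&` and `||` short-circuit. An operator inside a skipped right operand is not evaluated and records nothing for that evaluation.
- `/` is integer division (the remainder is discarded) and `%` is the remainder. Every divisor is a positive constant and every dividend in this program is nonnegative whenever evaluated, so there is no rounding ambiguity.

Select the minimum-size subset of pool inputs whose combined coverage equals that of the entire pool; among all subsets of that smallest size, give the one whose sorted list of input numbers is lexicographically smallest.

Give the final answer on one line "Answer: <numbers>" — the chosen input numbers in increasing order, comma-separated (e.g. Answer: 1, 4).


test 1 (x=10) fires B1->T, B2->F, B5->E, B4->T, B7->T, B7->T, B7->T, B7->F; hits B1=T, B2=F, B4=T, B5=E, B7=T, B7=F
test 2 (x=28) fires B1->T, B2->T, B3->F, B5->E, B4->T, B7->T, B7->T, B7->T, B7->F; hits B1=T, B2=T, B3=F, B4=T, B5=E, B7=T, B7=F
test 3 (x=35) fires B1->T, B2->F, B5->S, B4->T, B7->T, B7->T, B7->T, B7->F; hits B1=T, B2=F, B4=T, B5=S, B7=T, B7=F
test 4 (x=24) fires B1->F, B2->F, B5->E, B4->T, B7->T, B7->T, B7->T, B7->F; hits B1=F, B2=F, B4=T, B5=E, B7=T, B7=F
test 5 (x=19) fires B1->F, B2->F, B5->E, B4->T, B7->T, B7->T, B7->T, B7->F; hits B1=F, B2=F, B4=T, B5=E, B7=T, B7=F
test 6 (x=18) fires B1->T, B2->F, B5->E, B4->T, B7->T, B7->T, B7->T, B7->F; hits B1=T, B2=F, B4=T, B5=E, B7=T, B7=F
test 7 (x=30) fires B1->T, B2->F, B5->S, B4->T, B7->T, B7->T, B7->T, B7->F; hits B1=T, B2=F, B4=T, B5=S, B7=T, B7=F
test 8 (x=11) fires B1->F, B2->F, B5->E, B4->T, B7->T, B7->T, B7->T, B7->F; hits B1=F, B2=F, B4=T, B5=E, B7=T, B7=F
test 9 (x=14) fires B1->F, B2->F, B5->E, B4->T, B7->T, B7->T, B7->T, B7->F; hits B1=F, B2=F, B4=T, B5=E, B7=T, B7=F
the full pool covers 10 outcomes: B1=T, B1=F, B2=T, B2=F, B3=F, B4=T, B5=S, B5=E, B7=T, B7=F
checked all size-1 subsets: none covers 10 outcomes (max 7/10)
checked all size-2 subsets: none covers 10 outcomes (max 9/10)
at size 3, {2, 3, 4} reaches all 10 outcomes; every lexicographically earlier size-3 subset fails
Answer: 2, 3, 4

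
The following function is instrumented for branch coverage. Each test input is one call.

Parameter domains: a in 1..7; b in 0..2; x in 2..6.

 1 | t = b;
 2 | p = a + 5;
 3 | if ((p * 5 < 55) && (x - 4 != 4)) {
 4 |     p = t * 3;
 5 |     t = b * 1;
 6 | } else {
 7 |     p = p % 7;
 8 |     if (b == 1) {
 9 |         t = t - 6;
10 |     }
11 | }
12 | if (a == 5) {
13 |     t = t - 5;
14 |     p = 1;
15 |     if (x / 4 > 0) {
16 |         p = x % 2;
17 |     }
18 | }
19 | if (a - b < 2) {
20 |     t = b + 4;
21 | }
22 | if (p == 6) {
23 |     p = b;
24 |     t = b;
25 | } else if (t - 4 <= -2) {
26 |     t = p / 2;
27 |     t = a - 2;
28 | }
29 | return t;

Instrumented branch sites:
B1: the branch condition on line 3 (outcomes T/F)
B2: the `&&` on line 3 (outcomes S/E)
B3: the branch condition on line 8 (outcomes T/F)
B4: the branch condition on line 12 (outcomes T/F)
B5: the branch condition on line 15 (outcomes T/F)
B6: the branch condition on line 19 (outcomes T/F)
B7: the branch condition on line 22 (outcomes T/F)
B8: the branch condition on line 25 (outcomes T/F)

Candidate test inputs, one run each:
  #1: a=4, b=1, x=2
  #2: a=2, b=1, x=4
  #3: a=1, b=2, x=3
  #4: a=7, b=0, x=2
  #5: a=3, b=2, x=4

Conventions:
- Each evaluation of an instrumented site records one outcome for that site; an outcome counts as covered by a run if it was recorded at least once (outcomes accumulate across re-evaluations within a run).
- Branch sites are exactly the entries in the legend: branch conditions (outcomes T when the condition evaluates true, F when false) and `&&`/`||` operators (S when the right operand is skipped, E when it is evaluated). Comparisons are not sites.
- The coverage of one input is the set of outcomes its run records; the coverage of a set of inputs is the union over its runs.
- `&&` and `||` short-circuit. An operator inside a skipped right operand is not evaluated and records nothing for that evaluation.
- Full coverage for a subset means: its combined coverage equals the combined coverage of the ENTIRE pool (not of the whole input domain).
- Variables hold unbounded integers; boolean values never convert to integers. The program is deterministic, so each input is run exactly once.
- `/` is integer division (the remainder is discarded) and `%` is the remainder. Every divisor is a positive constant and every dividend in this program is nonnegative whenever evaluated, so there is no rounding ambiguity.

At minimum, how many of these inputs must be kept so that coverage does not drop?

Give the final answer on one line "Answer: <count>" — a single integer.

input #1, a=4, b=1, x=2: events B2->E, B1->T, B4->F, B6->F, B7->F, B8->T; outcomes B1=T, B2=E, B4=F, B6=F, B7=F, B8=T
input #2, a=2, b=1, x=4: events B2->E, B1->T, B4->F, B6->T, B7->F, B8->F; outcomes B1=T, B2=E, B4=F, B6=T, B7=F, B8=F
input #3, a=1, b=2, x=3: events B2->E, B1->T, B4->F, B6->T, B7->T; outcomes B1=T, B2=E, B4=F, B6=T, B7=T
input #4, a=7, b=0, x=2: events B2->S, B1->F, B3->F, B4->F, B6->F, B7->F, B8->T; outcomes B1=F, B2=S, B3=F, B4=F, B6=F, B7=F, B8=T
input #5, a=3, b=2, x=4: events B2->E, B1->T, B4->F, B6->T, B7->T; outcomes B1=T, B2=E, B4=F, B6=T, B7=T
union over all inputs: B1=T, B1=F, B2=S, B2=E, B3=F, B4=F, B6=T, B6=F, B7=T, B7=F, B8=T, B8=F (12 outcomes)
size 1 is not enough: best union over all size-1 subsets is 7/12
size 2 is not enough: best union over all size-2 subsets is 11/12
at size 3, {2, 3, 4} reaches all 12 outcomes; every lexicographically earlier size-3 subset fails

Answer: 3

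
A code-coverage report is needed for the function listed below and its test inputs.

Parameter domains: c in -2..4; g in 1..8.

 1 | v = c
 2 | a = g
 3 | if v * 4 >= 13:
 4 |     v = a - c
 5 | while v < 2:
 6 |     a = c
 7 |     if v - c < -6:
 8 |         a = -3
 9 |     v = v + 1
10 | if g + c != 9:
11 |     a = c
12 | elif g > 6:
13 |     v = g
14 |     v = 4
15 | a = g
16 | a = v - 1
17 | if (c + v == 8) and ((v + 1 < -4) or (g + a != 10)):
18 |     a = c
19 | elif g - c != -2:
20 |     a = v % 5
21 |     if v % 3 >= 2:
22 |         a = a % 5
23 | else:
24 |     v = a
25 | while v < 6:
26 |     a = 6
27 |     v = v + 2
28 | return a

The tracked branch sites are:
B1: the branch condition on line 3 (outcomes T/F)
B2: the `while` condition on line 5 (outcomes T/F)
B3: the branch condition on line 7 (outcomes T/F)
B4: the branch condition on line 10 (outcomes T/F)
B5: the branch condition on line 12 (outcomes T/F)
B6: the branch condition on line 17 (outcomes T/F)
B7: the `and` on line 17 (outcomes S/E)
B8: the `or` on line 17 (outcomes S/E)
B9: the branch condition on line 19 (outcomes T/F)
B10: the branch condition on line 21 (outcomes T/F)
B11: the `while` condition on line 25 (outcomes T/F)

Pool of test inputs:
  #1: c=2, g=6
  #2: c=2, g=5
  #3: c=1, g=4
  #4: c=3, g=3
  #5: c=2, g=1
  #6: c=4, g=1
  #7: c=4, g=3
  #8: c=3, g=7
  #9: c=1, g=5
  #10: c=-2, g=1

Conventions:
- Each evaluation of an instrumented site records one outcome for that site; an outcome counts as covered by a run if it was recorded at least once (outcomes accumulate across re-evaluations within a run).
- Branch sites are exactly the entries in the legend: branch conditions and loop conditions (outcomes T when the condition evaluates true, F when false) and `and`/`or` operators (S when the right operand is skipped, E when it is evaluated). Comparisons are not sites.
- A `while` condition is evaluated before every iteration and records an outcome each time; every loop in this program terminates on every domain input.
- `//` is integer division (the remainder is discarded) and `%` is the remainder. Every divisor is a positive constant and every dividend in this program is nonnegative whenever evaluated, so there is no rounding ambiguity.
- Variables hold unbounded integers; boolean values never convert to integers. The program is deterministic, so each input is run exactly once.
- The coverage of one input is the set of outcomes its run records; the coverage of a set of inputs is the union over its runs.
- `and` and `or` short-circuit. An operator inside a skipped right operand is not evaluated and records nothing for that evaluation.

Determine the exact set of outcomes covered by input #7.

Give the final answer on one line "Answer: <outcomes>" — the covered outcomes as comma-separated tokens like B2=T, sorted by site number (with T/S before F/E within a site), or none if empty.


Tracing the run of input #7 (c=4, g=3):
  B1->T, B2->T, B3->F, B2->T, B3->F, B2->T, B3->F, B2->F, B4->T, B7->S
  B6->F, B9->T, B10->T, B11->T, B11->T, B11->F
collecting distinct outcomes: B1=T, B2=T, B2=F, B3=F, B4=T, B6=F, B7=S, B9=T, B10=T, B11=T, B11=F
Answer: B1=T, B2=T, B2=F, B3=F, B4=T, B6=F, B7=S, B9=T, B10=T, B11=T, B11=F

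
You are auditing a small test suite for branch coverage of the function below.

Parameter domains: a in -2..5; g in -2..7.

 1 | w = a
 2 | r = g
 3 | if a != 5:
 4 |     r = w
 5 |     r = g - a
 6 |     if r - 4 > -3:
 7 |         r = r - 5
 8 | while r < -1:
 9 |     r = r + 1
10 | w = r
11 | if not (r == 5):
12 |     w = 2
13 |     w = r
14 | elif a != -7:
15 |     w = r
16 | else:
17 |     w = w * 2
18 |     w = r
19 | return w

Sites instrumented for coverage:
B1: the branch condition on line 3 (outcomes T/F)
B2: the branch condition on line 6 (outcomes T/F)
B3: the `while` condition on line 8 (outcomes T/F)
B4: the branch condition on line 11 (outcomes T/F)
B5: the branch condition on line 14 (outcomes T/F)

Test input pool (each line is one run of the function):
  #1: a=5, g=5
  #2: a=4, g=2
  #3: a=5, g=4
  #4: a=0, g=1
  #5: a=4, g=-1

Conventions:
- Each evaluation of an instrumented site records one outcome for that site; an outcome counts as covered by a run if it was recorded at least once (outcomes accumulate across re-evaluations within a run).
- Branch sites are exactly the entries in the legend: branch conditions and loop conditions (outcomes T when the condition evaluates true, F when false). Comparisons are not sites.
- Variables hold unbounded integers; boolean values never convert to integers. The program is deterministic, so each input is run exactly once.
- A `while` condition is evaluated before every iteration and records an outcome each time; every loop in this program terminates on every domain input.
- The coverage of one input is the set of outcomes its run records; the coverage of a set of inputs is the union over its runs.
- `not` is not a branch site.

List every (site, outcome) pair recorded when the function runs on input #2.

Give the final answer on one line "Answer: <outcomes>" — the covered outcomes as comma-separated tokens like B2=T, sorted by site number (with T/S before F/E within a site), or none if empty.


Simulating input #2 (a=4, g=2) step by step:
  B1->T, B2->F, B3->T, B3->F, B4->T
collecting distinct outcomes: B1=T, B2=F, B3=T, B3=F, B4=T
Answer: B1=T, B2=F, B3=T, B3=F, B4=T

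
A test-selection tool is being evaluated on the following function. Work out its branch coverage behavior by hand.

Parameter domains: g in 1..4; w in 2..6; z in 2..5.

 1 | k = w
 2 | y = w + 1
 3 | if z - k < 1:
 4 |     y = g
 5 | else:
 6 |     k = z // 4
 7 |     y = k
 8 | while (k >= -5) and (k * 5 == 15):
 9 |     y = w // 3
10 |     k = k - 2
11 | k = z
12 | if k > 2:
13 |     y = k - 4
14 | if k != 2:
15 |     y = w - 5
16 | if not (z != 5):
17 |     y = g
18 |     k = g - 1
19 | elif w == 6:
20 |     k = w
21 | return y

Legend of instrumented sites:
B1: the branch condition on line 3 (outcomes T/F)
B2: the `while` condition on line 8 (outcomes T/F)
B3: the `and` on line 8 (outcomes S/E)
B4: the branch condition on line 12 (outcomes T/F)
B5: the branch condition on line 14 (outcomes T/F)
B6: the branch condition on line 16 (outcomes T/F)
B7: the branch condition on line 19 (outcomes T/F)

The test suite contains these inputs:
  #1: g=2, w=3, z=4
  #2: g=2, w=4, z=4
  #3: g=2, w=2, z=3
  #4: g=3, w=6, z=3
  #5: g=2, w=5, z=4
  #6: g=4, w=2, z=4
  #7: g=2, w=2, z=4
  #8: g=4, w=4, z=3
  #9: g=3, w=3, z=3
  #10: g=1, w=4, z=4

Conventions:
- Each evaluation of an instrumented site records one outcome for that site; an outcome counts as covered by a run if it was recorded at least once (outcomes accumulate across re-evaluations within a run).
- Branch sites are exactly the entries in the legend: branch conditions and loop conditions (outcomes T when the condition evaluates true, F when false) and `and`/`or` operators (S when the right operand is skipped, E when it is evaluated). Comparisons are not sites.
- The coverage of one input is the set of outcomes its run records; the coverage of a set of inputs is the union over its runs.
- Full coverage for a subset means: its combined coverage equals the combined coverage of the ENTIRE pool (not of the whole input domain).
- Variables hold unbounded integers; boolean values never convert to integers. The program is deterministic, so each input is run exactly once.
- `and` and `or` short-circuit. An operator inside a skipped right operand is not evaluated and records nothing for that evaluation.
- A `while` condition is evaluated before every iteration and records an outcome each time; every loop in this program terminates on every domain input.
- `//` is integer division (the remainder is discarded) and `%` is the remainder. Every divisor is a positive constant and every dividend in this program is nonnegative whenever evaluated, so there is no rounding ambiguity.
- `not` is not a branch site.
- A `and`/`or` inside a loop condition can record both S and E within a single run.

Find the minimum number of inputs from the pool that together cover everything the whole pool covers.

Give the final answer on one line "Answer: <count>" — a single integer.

run #1 (g=2, w=3, z=4) runs B1->F, B3->E, B2->F, B4->T, B5->T, B6->F, B7->F; records B1=F, B2=F, B3=E, B4=T, B5=T, B6=F, B7=F
run #2 (g=2, w=4, z=4) runs B1->T, B3->E, B2->F, B4->T, B5->T, B6->F, B7->F; records B1=T, B2=F, B3=E, B4=T, B5=T, B6=F, B7=F
run #3 (g=2, w=2, z=3) runs B1->F, B3->E, B2->F, B4->T, B5->T, B6->F, B7->F; records B1=F, B2=F, B3=E, B4=T, B5=T, B6=F, B7=F
run #4 (g=3, w=6, z=3) runs B1->T, B3->E, B2->F, B4->T, B5->T, B6->F, B7->T; records B1=T, B2=F, B3=E, B4=T, B5=T, B6=F, B7=T
run #5 (g=2, w=5, z=4) runs B1->T, B3->E, B2->F, B4->T, B5->T, B6->F, B7->F; records B1=T, B2=F, B3=E, B4=T, B5=T, B6=F, B7=F
run #6 (g=4, w=2, z=4) runs B1->F, B3->E, B2->F, B4->T, B5->T, B6->F, B7->F; records B1=F, B2=F, B3=E, B4=T, B5=T, B6=F, B7=F
run #7 (g=2, w=2, z=4) runs B1->F, B3->E, B2->F, B4->T, B5->T, B6->F, B7->F; records B1=F, B2=F, B3=E, B4=T, B5=T, B6=F, B7=F
run #8 (g=4, w=4, z=3) runs B1->T, B3->E, B2->F, B4->T, B5->T, B6->F, B7->F; records B1=T, B2=F, B3=E, B4=T, B5=T, B6=F, B7=F
run #9 (g=3, w=3, z=3) runs B1->T, B3->E, B2->T, B3->E, B2->F, B4->T, B5->T, B6->F, B7->F; records B1=T, B2=T, B2=F, B3=E, B4=T, B5=T, B6=F, B7=F
run #10 (g=1, w=4, z=4) runs B1->T, B3->E, B2->F, B4->T, B5->T, B6->F, B7->F; records B1=T, B2=F, B3=E, B4=T, B5=T, B6=F, B7=F
the full pool covers 10 outcomes: B1=T, B1=F, B2=T, B2=F, B3=E, B4=T, B5=T, B6=F, B7=T, B7=F
size 1 is not enough: best union over all size-1 subsets is 8/10
size 2 is not enough: best union over all size-2 subsets is 9/10
the canonical winner is {1, 4, 9}: size 3, full 10-outcome coverage, earliest index list among size-3 covers

Answer: 3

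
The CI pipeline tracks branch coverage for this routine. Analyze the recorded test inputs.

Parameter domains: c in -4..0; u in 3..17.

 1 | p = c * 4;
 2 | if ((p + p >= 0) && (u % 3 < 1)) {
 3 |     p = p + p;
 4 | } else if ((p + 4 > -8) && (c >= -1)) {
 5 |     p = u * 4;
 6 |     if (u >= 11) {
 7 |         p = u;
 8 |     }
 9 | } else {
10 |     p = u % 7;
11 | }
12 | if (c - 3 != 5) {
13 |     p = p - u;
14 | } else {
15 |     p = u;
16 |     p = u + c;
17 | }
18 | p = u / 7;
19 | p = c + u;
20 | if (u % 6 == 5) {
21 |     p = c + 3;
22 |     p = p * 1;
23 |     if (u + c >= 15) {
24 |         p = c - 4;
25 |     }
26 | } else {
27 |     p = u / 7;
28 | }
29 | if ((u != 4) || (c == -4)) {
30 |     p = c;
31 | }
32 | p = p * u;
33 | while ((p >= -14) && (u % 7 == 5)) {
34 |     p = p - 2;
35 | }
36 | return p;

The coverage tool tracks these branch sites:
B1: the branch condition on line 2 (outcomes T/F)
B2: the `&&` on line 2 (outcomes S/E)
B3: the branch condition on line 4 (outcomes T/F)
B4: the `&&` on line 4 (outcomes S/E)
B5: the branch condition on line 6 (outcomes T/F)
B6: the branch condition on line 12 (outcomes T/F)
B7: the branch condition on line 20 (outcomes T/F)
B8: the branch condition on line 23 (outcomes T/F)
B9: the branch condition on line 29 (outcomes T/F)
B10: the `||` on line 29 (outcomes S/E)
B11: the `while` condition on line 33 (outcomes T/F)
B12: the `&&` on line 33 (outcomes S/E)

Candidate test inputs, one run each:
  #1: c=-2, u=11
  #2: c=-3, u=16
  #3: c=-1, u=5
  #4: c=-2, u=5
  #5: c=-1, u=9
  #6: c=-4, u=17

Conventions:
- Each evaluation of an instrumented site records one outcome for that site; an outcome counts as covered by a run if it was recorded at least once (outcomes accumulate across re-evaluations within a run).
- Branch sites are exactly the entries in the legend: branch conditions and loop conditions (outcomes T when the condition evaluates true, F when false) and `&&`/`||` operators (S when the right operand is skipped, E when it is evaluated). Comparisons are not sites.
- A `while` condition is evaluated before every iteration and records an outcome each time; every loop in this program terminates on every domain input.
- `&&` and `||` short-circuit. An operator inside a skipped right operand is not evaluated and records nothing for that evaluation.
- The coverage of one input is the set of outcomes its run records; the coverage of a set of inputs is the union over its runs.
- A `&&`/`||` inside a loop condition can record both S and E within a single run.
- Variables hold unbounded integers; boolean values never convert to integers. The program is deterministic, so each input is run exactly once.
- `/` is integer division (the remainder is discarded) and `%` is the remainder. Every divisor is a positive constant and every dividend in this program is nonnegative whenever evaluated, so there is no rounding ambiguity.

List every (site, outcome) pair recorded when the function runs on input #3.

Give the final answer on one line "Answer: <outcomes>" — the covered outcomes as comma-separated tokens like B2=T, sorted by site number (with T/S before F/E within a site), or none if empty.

Simulating input #3 (c=-1, u=5) step by step:
  B2->S, B1->F, B4->E, B3->T, B5->F, B6->T, B7->T, B8->F, B10->S, B9->T
  B12->E, B11->T, B12->E, B11->T, B12->E, B11->T, B12->E, B11->T, B12->E, B11->T
  B12->S, B11->F
distinct outcomes covered: B1=F, B2=S, B3=T, B4=E, B5=F, B6=T, B7=T, B8=F, B9=T, B10=S, B11=T, B11=F, B12=S, B12=E

Answer: B1=F, B2=S, B3=T, B4=E, B5=F, B6=T, B7=T, B8=F, B9=T, B10=S, B11=T, B11=F, B12=S, B12=E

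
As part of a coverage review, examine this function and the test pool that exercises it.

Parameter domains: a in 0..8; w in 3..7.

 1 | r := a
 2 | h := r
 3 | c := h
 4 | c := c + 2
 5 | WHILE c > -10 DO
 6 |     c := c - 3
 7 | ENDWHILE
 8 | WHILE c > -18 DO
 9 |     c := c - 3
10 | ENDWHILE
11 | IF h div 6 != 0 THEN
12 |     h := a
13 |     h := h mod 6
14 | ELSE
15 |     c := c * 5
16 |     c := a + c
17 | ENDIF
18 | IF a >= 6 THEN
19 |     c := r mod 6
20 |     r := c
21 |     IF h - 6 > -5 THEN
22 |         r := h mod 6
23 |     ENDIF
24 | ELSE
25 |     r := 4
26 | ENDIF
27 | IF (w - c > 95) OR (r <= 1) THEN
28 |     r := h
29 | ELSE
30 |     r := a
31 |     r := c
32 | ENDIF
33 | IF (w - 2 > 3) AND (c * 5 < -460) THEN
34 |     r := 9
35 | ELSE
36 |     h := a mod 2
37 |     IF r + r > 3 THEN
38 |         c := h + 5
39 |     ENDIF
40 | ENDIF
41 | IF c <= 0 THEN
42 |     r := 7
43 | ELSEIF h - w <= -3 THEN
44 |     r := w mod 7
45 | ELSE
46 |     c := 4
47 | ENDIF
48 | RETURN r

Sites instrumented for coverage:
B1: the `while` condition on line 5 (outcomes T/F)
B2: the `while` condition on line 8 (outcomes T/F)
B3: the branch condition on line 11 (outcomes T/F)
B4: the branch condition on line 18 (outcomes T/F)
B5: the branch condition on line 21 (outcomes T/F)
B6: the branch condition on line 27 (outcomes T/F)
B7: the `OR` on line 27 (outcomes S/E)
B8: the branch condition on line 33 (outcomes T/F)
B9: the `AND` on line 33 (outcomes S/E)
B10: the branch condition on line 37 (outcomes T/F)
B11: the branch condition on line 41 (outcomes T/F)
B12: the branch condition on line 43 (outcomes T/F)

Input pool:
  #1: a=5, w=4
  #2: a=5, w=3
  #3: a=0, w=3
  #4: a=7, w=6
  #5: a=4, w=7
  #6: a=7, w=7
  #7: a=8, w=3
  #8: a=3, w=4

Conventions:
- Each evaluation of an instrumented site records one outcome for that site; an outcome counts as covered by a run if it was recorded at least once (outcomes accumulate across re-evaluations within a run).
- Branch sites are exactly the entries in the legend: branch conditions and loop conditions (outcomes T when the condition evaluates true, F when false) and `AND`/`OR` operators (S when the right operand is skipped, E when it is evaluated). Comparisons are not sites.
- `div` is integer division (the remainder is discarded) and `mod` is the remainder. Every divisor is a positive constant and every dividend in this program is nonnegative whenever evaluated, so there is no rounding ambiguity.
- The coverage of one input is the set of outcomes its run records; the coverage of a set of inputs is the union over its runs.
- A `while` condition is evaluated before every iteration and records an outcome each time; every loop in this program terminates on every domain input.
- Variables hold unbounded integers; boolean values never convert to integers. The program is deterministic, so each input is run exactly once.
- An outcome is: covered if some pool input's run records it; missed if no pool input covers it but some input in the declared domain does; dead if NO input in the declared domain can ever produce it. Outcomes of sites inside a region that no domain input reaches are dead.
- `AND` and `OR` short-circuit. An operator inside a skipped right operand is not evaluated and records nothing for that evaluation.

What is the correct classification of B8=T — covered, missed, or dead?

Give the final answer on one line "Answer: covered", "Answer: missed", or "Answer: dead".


no pool input records B8=T
but domain input (a=0, w=6) does record it -> reachable, so missed
Answer: missed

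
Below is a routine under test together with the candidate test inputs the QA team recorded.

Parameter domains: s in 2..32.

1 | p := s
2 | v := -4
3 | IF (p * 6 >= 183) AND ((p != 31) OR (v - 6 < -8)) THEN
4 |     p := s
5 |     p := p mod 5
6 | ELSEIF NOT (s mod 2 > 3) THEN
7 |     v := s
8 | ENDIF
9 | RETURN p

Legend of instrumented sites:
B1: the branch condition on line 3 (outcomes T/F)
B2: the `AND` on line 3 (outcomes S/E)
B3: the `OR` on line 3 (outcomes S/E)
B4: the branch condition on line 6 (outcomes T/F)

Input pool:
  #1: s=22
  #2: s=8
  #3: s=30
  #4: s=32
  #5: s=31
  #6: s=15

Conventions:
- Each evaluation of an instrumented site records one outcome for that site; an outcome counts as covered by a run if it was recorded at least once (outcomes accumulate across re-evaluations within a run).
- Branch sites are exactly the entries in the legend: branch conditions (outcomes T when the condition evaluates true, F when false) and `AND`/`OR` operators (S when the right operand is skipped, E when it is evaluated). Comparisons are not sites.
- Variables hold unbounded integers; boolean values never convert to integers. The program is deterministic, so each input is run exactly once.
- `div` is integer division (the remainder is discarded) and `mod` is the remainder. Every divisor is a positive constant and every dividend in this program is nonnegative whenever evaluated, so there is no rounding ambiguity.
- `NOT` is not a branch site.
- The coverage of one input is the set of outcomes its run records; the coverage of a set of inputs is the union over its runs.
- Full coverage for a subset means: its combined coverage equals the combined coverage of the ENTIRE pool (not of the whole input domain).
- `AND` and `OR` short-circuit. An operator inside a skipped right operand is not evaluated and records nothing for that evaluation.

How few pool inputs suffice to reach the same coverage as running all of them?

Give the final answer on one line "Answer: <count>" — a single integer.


input #1 (s=22): events B2->S, B1->F, B4->T; covers B1=F, B2=S, B4=T
input #2 (s=8): events B2->S, B1->F, B4->T; covers B1=F, B2=S, B4=T
input #3 (s=30): events B2->S, B1->F, B4->T; covers B1=F, B2=S, B4=T
input #4 (s=32): events B2->E, B3->S, B1->T; covers B1=T, B2=E, B3=S
input #5 (s=31): events B2->E, B3->E, B1->T; covers B1=T, B2=E, B3=E
input #6 (s=15): events B2->S, B1->F, B4->T; covers B1=F, B2=S, B4=T
union over all inputs: B1=T, B1=F, B2=S, B2=E, B3=S, B3=E, B4=T (7 outcomes)
no size-1 subset reaches all 7 outcomes (best union: 3/7)
no size-2 subset reaches all 7 outcomes (best union: 6/7)
the canonical winner is {1, 4, 5}: size 3, full 7-outcome coverage, earliest index list among size-3 covers
Answer: 3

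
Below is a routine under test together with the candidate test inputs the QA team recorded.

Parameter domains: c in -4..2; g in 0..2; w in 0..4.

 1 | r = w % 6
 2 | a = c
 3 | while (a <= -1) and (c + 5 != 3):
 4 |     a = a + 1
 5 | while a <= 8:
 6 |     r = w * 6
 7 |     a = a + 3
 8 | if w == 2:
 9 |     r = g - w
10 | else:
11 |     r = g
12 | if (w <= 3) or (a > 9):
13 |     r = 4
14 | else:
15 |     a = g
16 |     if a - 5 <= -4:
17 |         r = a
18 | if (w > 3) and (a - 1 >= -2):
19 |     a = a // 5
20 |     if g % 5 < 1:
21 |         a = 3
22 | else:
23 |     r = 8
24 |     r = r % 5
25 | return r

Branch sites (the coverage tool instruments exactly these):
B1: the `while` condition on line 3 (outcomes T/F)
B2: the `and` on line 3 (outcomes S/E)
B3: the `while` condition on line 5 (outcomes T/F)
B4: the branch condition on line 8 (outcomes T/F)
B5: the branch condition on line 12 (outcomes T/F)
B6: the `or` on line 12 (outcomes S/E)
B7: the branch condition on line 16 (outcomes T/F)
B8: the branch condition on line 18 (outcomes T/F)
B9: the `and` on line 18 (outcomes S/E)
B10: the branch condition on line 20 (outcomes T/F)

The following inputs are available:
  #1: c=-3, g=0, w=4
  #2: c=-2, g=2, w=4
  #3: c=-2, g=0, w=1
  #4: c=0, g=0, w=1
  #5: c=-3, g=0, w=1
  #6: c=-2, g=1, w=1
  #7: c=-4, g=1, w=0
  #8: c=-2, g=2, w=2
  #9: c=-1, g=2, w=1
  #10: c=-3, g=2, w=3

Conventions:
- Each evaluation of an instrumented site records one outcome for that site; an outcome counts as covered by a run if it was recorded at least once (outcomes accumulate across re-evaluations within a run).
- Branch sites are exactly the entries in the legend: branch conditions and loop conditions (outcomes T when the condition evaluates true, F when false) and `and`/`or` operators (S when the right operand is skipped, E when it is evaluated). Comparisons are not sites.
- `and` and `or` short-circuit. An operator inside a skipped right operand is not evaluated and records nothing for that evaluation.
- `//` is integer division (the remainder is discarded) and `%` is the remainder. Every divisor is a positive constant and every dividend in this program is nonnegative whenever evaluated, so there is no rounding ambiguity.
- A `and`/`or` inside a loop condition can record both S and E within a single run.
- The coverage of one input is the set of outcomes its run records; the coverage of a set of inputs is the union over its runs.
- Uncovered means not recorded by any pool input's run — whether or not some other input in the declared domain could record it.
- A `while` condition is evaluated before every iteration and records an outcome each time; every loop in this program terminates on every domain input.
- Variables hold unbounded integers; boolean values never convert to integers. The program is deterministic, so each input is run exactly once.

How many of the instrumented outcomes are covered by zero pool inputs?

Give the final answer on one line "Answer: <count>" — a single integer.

input #1 (c=-3, g=0, w=4): covers B1=T, B1=F, B2=S, B2=E, B3=T, B3=F, B4=F, B5=F, B6=E, B7=T, B8=T, B9=E, B10=T
input #2 (c=-2, g=2, w=4): covers B1=F, B2=E, B3=T, B3=F, B4=F, B5=T, B6=E, B8=T, B9=E, B10=F
input #3 (c=-2, g=0, w=1): covers B1=F, B2=E, B3=T, B3=F, B4=F, B5=T, B6=S, B8=F, B9=S
input #4 (c=0, g=0, w=1): covers B1=F, B2=S, B3=T, B3=F, B4=F, B5=T, B6=S, B8=F, B9=S
input #5 (c=-3, g=0, w=1): covers B1=T, B1=F, B2=S, B2=E, B3=T, B3=F, B4=F, B5=T, B6=S, B8=F, B9=S
input #6 (c=-2, g=1, w=1): covers B1=F, B2=E, B3=T, B3=F, B4=F, B5=T, B6=S, B8=F, B9=S
input #7 (c=-4, g=1, w=0): covers B1=T, B1=F, B2=S, B2=E, B3=T, B3=F, B4=F, B5=T, B6=S, B8=F, B9=S
input #8 (c=-2, g=2, w=2): covers B1=F, B2=E, B3=T, B3=F, B4=T, B5=T, B6=S, B8=F, B9=S
input #9 (c=-1, g=2, w=1): covers B1=T, B1=F, B2=S, B2=E, B3=T, B3=F, B4=F, B5=T, B6=S, B8=F, B9=S
input #10 (c=-3, g=2, w=3): covers B1=T, B1=F, B2=S, B2=E, B3=T, B3=F, B4=F, B5=T, B6=S, B8=F, B9=S
union over the pool: B1=T, B1=F, B2=S, B2=E, B3=T, B3=F, B4=T, B4=F, B5=T, B5=F, B6=S, B6=E, B7=T, B8=T, B8=F, B9=S, B9=E, B10=T, B10=F
uncovered (1 of 20): B7=F

Answer: 1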